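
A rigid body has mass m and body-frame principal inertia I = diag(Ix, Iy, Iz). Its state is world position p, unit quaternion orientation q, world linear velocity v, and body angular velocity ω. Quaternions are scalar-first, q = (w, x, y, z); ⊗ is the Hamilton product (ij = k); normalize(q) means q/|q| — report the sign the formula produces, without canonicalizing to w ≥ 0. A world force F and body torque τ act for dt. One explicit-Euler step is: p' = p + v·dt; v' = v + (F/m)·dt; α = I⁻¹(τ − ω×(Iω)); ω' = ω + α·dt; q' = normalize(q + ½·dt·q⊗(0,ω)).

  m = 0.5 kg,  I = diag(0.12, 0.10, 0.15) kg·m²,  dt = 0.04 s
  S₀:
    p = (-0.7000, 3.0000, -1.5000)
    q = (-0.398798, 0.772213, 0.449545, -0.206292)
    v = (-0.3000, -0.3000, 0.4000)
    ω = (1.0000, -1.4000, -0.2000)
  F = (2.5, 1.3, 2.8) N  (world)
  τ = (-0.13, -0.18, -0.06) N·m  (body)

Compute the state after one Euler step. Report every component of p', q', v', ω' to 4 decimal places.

α = I⁻¹(τ − ω×Iω) = (-1.2000, -1.8600, -0.5867)
ω + α·dt = (0.9520, -1.4744, -0.2235)
Hamilton product q⊗(0,ω) = (-0.1841084, -0.7775158, 0.5064678, -1.4508836)
q' = normalize(q + ½dt·q⊗(0,ω)) = (-0.4022, 0.7562, 0.4594, -0.2352)
linear accel F/m = (5.0000, 2.6000, 5.6000)
new position p' = (-0.7120, 2.9880, -1.4840)
v + (F/m)dt = (-0.1000, -0.1960, 0.6240)

p' = (-0.7120, 2.9880, -1.4840)
q' = (-0.4022, 0.7562, 0.4594, -0.2352)
v' = (-0.1000, -0.1960, 0.6240)
ω' = (0.9520, -1.4744, -0.2235)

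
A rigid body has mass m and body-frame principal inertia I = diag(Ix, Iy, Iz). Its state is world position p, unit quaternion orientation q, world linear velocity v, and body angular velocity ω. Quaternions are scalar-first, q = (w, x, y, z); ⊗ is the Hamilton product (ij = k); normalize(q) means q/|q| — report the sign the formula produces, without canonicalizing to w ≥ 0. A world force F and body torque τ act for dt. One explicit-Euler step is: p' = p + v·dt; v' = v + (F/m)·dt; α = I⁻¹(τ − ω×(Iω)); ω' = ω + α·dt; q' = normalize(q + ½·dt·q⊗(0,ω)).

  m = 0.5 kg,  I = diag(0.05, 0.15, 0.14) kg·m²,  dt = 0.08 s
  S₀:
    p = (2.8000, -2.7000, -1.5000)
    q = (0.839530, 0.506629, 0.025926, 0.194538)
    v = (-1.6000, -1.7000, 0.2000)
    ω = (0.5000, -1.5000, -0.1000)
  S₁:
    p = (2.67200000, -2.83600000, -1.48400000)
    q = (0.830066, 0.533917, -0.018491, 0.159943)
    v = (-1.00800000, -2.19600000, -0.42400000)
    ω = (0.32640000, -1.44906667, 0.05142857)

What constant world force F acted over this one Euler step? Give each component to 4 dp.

v₁ − v₀ = (0.59200000, -0.49600000, -0.62400000)
applied force F = (3.7000, -3.1000, -3.9000)

F = (3.7000, -3.1000, -3.9000)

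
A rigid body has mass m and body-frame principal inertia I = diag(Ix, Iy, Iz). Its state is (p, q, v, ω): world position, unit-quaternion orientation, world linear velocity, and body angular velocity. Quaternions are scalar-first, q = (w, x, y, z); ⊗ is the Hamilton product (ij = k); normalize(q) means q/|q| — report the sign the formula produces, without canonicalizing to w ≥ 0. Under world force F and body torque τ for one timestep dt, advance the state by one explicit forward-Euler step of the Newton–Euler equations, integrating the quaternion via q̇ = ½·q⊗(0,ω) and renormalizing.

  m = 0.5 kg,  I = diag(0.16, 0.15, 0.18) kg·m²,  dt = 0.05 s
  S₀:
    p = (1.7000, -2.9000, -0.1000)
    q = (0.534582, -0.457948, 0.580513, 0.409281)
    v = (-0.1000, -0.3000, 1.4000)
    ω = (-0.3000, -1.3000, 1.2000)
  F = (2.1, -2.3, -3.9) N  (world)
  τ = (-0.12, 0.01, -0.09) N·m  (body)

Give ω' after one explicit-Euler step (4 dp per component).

ω' = (-0.3229, -1.2991, 1.1761)

angular accel α = (-0.4575, 0.0187, -0.4783)
new body rate ω' = (-0.3229, -1.2991, 1.1761)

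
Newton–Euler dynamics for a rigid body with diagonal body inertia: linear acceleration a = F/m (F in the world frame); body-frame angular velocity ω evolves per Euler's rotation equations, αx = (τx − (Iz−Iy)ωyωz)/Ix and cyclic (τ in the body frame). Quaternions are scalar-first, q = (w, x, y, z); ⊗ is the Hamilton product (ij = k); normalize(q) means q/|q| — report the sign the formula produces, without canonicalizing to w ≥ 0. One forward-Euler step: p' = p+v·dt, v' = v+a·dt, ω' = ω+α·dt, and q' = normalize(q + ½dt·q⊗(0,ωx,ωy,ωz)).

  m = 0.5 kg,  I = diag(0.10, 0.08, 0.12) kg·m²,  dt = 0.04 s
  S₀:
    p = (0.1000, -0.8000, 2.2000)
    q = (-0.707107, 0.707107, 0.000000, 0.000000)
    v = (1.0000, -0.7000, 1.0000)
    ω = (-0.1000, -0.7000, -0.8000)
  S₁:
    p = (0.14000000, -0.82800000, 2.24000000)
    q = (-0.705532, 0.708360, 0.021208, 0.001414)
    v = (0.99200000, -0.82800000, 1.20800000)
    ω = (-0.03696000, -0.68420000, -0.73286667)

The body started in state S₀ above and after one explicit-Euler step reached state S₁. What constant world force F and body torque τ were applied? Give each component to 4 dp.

F = (-0.1000, -1.6000, 2.6000)
τ = (0.1800, 0.0300, 0.2000)

Δv = v₁−v₀ = (-0.00800000, -0.12800000, 0.20800000)
F = m·Δv/dt = (-0.1000, -1.6000, 2.6000)
ω₁ − ω₀ = (0.06304000, 0.01580000, 0.06713333)
τ = I·(Δω/dt) + ω₀×(Iω₀) = (0.1800, 0.0300, 0.2000)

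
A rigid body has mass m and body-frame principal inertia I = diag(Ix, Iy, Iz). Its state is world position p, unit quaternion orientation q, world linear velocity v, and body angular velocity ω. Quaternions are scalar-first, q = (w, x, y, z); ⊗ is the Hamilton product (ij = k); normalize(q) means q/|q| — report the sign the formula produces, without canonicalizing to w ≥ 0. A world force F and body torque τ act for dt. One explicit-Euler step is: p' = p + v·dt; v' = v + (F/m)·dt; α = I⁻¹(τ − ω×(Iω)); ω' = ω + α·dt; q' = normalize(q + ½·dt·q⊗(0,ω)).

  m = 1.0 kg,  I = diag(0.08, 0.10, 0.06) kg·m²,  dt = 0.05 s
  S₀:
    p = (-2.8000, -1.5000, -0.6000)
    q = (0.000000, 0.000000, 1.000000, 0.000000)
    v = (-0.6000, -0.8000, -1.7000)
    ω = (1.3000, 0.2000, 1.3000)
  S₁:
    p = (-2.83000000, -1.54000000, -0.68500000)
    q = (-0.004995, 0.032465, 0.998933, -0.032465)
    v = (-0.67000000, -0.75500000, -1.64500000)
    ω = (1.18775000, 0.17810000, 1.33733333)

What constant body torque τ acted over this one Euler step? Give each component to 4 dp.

τ = (-0.1900, -0.0100, 0.0500)

rate change Δω = (-0.11225000, -0.02190000, 0.03733333)
τ = I·(Δω/dt) + ω₀×(Iω₀) = (-0.1900, -0.0100, 0.0500)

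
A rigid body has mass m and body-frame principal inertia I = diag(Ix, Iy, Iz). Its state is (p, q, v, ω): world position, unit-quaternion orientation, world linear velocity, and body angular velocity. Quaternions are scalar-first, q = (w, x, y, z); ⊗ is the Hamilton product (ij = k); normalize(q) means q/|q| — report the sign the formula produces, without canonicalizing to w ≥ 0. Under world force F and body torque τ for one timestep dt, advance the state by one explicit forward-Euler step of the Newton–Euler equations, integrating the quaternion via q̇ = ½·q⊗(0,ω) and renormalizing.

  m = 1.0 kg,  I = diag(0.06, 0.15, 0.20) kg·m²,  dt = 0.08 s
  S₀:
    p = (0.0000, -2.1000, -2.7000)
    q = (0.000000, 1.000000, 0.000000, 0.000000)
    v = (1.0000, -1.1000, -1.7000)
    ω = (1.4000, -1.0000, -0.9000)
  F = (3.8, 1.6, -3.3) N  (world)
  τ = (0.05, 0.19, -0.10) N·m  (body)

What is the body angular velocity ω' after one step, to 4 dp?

gyro term ω×Iω = (0.0450, 0.1764, -0.1260)
(τ − ω×Iω)/I = (0.0833, 0.0907, 0.1300)
ω' = ω + α·dt = (1.4067, -0.9927, -0.8896)

ω' = (1.4067, -0.9927, -0.8896)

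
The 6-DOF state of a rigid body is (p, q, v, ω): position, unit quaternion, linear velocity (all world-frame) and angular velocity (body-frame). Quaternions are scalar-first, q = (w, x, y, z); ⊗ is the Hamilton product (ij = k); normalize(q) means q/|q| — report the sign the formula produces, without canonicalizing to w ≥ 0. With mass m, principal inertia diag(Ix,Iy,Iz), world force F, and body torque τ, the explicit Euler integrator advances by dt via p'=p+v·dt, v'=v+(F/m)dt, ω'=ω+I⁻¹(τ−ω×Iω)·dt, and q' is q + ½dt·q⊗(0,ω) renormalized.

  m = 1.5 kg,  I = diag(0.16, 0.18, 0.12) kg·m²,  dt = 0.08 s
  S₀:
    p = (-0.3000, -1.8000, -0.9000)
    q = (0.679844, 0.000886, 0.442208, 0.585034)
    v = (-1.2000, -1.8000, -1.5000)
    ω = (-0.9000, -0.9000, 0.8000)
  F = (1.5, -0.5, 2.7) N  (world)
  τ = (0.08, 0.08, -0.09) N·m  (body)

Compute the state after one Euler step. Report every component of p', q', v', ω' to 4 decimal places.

p' = (-0.3960, -1.9440, -1.0200)
q' = (0.6759, 0.0116, 0.3959, 0.6216)
v' = (-1.1200, -1.8267, -1.3560)
ω' = (-0.8816, -0.8516, 0.7292)

a = F/m = (1.0000, -0.3333, 1.8000)
p + v·dt = (-0.3960, -1.9440, -1.0200)
v + (F/m)dt = (-1.1200, -1.8267, -1.3560)
angular accel α = (0.2300, 0.6044, -0.8850)
new body rate ω' = (-0.8816, -0.8516, 0.7292)
q⊗(0,ω) = (-0.0692426, 0.2684374, -1.1390990, 0.9410650)
updated quaternion q' = (0.6759, 0.0116, 0.3959, 0.6216)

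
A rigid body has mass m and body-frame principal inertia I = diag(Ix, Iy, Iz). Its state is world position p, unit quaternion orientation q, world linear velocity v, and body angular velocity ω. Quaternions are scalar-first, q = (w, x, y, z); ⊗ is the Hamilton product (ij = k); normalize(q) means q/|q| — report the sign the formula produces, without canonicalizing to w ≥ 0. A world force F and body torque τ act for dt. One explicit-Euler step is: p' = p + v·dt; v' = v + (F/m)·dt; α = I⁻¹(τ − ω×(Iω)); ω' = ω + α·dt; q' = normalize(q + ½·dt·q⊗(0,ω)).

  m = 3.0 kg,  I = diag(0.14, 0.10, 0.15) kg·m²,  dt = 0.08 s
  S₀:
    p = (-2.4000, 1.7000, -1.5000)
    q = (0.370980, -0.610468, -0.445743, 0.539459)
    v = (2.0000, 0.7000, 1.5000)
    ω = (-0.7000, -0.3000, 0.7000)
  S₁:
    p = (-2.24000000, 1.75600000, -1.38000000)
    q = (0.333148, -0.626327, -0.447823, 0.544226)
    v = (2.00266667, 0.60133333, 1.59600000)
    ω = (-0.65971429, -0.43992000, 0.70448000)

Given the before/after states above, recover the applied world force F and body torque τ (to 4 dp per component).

F = (0.1000, -3.7000, 3.6000)
τ = (0.0600, -0.1700, 0.0000)

Δω = ω₁−ω₀ = (0.04028571, -0.13992000, 0.00448000)
τ = I·(Δω/dt) + ω₀×(Iω₀) = (0.0600, -0.1700, 0.0000)
v₁ − v₀ = (0.00266667, -0.09866667, 0.09600000)
F = m·Δv/dt = (0.1000, -3.7000, 3.6000)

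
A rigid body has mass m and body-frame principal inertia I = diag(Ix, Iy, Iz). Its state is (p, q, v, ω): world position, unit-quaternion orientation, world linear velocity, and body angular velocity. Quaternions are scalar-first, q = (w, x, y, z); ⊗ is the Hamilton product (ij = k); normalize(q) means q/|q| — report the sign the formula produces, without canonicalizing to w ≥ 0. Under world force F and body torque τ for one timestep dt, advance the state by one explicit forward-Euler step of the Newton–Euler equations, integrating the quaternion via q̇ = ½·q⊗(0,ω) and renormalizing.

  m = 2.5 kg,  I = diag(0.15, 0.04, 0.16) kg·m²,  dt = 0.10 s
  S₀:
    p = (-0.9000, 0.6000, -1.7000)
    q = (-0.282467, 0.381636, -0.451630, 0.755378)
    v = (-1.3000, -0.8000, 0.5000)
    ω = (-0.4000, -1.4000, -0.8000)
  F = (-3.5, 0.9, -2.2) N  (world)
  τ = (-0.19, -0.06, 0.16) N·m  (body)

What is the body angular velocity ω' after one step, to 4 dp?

ω' = (-0.6163, -1.5420, -0.6615)

precession coupling ω×(Iω) = (0.1344, -0.0032, -0.0616)
(τ − ω×Iω)/I = (-2.1627, -1.4200, 1.3850)
ω + α·dt = (-0.6163, -1.5420, -0.6615)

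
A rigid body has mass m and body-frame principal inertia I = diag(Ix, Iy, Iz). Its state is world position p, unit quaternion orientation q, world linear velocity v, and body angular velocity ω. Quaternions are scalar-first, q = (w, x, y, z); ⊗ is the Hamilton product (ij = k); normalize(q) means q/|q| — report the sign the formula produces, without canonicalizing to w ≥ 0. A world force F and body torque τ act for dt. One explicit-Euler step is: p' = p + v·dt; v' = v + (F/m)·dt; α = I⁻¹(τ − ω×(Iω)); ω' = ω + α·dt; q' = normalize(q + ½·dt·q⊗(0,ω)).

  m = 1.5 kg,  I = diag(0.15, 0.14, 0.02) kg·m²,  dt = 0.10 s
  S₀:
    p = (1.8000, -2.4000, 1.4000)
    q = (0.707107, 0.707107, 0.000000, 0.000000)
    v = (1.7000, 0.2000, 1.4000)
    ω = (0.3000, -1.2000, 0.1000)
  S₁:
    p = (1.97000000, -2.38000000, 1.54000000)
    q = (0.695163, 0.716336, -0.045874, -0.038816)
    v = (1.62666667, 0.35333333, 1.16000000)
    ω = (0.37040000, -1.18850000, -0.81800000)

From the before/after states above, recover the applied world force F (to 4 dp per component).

velocity change Δv = (-0.07333333, 0.15333333, -0.24000000)
m·(v₁−v₀)/dt = (-1.1000, 2.3000, -3.6000)

F = (-1.1000, 2.3000, -3.6000)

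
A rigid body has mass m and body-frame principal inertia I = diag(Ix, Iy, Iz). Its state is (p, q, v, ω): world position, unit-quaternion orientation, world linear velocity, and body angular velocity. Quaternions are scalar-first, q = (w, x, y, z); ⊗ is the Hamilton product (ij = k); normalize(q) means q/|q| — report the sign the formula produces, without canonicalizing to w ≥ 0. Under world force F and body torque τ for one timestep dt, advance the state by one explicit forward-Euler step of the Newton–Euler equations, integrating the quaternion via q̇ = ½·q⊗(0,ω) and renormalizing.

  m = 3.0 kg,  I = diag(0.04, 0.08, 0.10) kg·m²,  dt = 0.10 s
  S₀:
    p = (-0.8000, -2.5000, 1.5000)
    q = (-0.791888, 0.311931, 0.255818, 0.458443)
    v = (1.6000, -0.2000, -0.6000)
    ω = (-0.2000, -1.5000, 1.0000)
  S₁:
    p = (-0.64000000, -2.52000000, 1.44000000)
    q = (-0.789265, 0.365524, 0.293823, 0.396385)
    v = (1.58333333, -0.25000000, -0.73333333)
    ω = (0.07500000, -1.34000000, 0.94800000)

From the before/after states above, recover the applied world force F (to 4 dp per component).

F = (-0.5000, -1.5000, -4.0000)

velocity change Δv = (-0.01666667, -0.05000000, -0.13333333)
F = m·Δv/dt = (-0.5000, -1.5000, -4.0000)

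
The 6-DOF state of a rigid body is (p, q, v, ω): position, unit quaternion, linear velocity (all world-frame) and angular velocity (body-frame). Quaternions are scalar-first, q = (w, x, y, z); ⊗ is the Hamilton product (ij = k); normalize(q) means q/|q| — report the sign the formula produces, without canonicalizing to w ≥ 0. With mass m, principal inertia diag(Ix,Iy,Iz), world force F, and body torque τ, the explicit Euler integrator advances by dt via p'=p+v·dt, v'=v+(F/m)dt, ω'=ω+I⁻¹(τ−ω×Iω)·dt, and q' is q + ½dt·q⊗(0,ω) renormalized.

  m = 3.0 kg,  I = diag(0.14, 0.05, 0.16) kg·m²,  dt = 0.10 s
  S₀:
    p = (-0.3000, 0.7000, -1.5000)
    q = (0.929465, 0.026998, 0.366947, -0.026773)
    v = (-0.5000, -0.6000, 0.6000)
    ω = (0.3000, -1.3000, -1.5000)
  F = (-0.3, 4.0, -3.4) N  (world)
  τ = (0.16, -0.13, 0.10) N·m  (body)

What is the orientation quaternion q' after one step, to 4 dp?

q' = (0.9461, 0.0116, 0.3066, -0.1032)

2q̇ = q⊗(0,ω) = (0.4287722, -0.3063859, -1.1758394, -1.5393790)
updated quaternion q' = (0.9461, 0.0116, 0.3066, -0.1032)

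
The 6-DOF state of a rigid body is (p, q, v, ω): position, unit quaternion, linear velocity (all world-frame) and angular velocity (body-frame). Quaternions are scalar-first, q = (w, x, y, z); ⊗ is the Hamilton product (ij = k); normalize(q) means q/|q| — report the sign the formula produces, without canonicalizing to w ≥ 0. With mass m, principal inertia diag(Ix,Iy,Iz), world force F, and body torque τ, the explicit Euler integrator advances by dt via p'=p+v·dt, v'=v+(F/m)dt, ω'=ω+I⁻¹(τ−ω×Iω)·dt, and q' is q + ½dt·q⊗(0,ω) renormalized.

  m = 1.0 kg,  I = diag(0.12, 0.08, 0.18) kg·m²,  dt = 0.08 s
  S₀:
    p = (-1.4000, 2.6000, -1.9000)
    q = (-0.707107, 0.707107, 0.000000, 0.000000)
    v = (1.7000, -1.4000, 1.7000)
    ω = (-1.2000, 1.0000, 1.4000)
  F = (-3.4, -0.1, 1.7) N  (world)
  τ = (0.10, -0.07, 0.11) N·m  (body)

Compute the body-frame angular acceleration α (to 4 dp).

gyro term ω×Iω = (0.1400, 0.1008, 0.0480)
(τ − ω×Iω)/I = (-0.3333, -2.1350, 0.3444)

α = (-0.3333, -2.1350, 0.3444)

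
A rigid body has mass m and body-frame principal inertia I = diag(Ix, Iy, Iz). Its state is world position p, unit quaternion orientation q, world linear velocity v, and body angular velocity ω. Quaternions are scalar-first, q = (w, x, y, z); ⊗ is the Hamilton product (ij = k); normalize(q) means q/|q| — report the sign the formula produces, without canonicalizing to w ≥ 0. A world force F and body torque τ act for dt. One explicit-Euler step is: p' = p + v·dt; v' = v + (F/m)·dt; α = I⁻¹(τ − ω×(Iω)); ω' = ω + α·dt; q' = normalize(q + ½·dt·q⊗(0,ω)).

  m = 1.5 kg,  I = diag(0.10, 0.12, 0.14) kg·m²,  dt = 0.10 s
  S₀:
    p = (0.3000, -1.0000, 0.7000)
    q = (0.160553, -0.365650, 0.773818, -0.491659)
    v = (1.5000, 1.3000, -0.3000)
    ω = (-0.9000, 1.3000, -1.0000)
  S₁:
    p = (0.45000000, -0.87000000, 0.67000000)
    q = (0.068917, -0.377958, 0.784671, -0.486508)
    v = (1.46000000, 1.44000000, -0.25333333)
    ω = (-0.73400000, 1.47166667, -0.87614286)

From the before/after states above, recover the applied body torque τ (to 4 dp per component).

ω₁ − ω₀ = (0.16600000, 0.17166667, 0.12385714)
I·α + gyro = (0.1400, 0.1700, 0.1500)

τ = (0.1400, 0.1700, 0.1500)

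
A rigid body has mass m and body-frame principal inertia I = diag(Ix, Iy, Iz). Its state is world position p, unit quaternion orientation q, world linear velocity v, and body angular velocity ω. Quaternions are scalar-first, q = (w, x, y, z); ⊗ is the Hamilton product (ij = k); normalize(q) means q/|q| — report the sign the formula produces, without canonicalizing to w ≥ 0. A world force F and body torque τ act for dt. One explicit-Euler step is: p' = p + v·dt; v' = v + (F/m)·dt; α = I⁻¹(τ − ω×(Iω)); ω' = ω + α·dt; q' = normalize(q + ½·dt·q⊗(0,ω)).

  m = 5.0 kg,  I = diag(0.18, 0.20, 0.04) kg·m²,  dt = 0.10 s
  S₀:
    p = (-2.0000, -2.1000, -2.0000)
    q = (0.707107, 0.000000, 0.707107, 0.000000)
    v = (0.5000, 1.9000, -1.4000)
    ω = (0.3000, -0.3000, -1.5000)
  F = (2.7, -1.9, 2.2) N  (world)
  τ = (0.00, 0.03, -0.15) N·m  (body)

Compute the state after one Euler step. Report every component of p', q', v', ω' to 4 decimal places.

(τ − ω×Iω)/I = (0.4000, 0.4650, -3.7050)
ω' = ω + α·dt = (0.3400, -0.2535, -1.8705)
Hamilton product q⊗(0,ω) = (0.2121321, -0.8485284, -0.2121321, -1.2727926)
updated quaternion q' = (0.7155, -0.0423, 0.6944, -0.0634)
p + v·dt = (-1.9500, -1.9100, -2.1400)
new velocity v' = (0.5540, 1.8620, -1.3560)

p' = (-1.9500, -1.9100, -2.1400)
q' = (0.7155, -0.0423, 0.6944, -0.0634)
v' = (0.5540, 1.8620, -1.3560)
ω' = (0.3400, -0.2535, -1.8705)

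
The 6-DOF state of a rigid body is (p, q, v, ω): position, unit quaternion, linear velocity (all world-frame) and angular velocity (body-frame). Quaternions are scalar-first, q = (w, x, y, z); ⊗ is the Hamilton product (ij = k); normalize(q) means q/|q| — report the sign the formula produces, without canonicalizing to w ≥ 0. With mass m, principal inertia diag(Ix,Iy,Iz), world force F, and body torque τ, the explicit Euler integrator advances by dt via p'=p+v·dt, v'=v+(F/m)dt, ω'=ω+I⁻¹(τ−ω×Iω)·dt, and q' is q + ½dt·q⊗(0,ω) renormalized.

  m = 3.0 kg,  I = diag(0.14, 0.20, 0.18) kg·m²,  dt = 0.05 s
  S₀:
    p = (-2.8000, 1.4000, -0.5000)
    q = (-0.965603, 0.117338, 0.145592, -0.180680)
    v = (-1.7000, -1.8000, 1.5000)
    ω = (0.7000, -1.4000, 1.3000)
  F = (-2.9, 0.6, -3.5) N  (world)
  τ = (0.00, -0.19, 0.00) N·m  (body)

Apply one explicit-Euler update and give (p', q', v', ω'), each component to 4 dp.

angular accel α = (-0.2600, -0.7680, 0.3267)
new body rate ω' = (0.6870, -1.4384, 1.3163)
Hamilton product q⊗(0,ω) = (0.3565762, -0.7396045, 1.0728288, -1.5214715)
updated quaternion q' = (-0.9555, 0.0987, 0.1722, -0.2184)
a = (-0.9667, 0.2000, -1.1667)
new position p' = (-2.8850, 1.3100, -0.4250)
v' = v + a·dt = (-1.7483, -1.7900, 1.4417)

p' = (-2.8850, 1.3100, -0.4250)
q' = (-0.9555, 0.0987, 0.1722, -0.2184)
v' = (-1.7483, -1.7900, 1.4417)
ω' = (0.6870, -1.4384, 1.3163)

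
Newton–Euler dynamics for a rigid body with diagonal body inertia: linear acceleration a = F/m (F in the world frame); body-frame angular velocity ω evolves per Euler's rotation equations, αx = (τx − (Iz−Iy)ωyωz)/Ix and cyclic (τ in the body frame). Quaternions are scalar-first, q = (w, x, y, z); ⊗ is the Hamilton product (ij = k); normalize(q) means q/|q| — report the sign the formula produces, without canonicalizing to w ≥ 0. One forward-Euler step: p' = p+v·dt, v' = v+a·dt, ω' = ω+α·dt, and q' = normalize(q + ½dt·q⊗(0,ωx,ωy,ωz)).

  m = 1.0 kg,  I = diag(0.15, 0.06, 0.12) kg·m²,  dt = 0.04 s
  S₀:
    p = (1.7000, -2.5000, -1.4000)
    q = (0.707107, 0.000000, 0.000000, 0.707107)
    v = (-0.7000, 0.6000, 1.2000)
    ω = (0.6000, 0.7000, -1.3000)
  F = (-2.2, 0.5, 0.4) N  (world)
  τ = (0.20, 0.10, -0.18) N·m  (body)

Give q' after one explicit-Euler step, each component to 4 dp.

Hamilton product q⊗(0,ω) = (0.9192391, -0.0707107, 0.9192391, -0.9192391)
updated quaternion q' = (0.7251, -0.0014, 0.0184, 0.6884)

q' = (0.7251, -0.0014, 0.0184, 0.6884)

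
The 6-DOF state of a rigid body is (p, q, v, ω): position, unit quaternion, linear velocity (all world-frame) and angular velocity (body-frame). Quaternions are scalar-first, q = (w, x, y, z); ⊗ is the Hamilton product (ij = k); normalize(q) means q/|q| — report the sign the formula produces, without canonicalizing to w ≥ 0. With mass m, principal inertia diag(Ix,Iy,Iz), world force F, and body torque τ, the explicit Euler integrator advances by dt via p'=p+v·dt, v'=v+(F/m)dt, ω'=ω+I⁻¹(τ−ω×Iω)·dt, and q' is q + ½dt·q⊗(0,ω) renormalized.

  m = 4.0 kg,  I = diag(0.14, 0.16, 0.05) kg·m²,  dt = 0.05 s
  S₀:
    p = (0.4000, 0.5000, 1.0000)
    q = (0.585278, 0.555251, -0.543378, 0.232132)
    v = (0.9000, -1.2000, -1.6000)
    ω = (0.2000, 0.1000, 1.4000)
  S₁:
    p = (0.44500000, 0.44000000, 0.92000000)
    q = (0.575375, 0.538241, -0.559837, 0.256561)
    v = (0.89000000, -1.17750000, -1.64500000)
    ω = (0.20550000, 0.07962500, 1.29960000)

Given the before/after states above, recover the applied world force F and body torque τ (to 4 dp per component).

F = (-0.8000, 1.8000, -3.6000)
τ = (0.0000, -0.0400, -0.1000)

Δv = v₁−v₀ = (-0.01000000, 0.02250000, -0.04500000)
applied force F = (-0.8000, 1.8000, -3.6000)
rate change Δω = (0.00550000, -0.02037500, -0.10040000)
applied torque τ = (0.0000, -0.0400, -0.1000)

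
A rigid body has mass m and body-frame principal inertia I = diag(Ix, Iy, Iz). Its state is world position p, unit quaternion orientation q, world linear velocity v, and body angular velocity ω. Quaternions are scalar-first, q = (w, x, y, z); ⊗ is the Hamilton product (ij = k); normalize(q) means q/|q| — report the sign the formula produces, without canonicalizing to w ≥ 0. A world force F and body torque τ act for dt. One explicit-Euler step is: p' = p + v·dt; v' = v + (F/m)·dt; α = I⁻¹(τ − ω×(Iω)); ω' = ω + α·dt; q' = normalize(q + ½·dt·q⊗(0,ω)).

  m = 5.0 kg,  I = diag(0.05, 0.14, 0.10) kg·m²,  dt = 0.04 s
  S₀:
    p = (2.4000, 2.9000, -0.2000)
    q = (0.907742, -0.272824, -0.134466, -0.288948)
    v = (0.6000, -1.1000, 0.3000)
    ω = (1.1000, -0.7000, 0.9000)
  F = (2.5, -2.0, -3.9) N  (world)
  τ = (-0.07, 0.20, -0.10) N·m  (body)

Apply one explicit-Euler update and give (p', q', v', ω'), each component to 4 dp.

p' = (2.4240, 2.8560, -0.1880)
q' = (0.9166, -0.2592, -0.1485, -0.2657)
v' = (0.6200, -1.1160, 0.2688)
ω' = (1.0238, -0.6287, 0.8877)

a = (0.5000, -0.4000, -0.7800)
p' = p + v·dt = (2.4240, 2.8560, -0.1880)
v' = v + a·dt = (0.6200, -1.1160, 0.2688)
gyro term ω×Iω = (0.0252, -0.0495, -0.0693)
α = I⁻¹(τ − ω×Iω) = (-1.9040, 1.7821, -0.3070)
ω' = ω + α·dt = (1.0238, -0.6287, 0.8877)
q⊗(0,ω) = (0.4660334, 0.6752332, -0.7077206, 1.1558572)
q + ½dt·q⊗(0,ω), renormalized = (0.9166, -0.2592, -0.1485, -0.2657)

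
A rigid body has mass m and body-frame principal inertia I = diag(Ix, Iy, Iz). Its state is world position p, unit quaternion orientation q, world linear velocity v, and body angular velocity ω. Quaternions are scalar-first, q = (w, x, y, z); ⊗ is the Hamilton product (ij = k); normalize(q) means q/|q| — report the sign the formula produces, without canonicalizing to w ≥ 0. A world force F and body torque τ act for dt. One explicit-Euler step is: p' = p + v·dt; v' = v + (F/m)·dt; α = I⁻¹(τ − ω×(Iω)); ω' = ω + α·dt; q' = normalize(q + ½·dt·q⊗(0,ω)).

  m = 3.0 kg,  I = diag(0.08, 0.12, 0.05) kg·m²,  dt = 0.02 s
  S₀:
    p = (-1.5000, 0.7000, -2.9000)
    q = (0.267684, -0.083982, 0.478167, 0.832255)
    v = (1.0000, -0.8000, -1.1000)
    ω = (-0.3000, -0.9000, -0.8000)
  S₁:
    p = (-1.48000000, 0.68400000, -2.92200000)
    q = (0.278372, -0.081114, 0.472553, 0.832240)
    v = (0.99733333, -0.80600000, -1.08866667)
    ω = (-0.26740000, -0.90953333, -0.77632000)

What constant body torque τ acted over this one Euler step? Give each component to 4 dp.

ω₁ − ω₀ = (0.03260000, -0.00953333, 0.02368000)
ω₀×(Iω₀) = (-0.0504, 0.0072, 0.0108)
I·α + gyro = (0.0800, -0.0500, 0.0700)

τ = (0.0800, -0.0500, 0.0700)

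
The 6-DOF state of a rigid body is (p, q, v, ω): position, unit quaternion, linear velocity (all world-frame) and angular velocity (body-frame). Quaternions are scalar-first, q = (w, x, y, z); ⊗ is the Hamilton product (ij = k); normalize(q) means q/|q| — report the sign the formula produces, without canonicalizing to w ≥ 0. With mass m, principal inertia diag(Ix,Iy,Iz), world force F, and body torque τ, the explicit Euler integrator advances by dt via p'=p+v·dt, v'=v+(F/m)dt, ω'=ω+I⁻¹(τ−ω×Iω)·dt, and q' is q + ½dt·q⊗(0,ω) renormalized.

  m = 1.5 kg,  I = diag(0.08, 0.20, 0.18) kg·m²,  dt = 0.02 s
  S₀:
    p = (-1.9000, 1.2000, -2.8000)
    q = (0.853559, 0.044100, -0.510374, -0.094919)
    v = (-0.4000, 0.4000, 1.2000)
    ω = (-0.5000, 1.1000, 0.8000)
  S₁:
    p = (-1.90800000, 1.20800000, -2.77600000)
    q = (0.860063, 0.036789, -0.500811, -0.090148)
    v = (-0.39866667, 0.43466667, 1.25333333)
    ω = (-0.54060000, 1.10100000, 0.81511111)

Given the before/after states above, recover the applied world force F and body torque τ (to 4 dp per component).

Δω = ω₁−ω₀ = (-0.04060000, 0.00100000, 0.01511111)
applied torque τ = (-0.1800, 0.0500, 0.0700)
v₁ − v₀ = (0.00133333, 0.03466667, 0.05333333)
applied force F = (0.1000, 2.6000, 4.0000)

F = (0.1000, 2.6000, 4.0000)
τ = (-0.1800, 0.0500, 0.0700)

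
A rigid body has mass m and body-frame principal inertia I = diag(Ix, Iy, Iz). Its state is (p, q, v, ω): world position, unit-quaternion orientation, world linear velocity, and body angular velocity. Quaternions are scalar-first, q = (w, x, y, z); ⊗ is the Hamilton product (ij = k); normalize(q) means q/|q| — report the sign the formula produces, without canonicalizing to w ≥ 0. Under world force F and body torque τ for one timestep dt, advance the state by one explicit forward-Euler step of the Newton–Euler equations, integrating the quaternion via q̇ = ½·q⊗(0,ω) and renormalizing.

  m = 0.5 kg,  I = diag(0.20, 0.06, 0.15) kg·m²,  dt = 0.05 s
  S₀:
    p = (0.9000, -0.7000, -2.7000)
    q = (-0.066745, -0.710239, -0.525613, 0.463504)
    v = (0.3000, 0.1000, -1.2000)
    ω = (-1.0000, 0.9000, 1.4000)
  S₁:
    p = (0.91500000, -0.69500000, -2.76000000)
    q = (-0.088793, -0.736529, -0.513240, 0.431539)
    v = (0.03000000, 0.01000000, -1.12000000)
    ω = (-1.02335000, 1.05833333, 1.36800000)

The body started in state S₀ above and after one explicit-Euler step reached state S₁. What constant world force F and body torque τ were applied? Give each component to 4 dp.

F = (-2.7000, -0.9000, 0.8000)
τ = (0.0200, 0.1200, 0.0300)

Δω = ω₁−ω₀ = (-0.02335000, 0.15833333, -0.03200000)
precession coupling = (0.1134, -0.0700, 0.1260)
τ = I·(Δω/dt) + ω₀×(Iω₀) = (0.0200, 0.1200, 0.0300)
Δv = v₁−v₀ = (-0.27000000, -0.09000000, 0.08000000)
F = m·Δv/dt = (-2.7000, -0.9000, 0.8000)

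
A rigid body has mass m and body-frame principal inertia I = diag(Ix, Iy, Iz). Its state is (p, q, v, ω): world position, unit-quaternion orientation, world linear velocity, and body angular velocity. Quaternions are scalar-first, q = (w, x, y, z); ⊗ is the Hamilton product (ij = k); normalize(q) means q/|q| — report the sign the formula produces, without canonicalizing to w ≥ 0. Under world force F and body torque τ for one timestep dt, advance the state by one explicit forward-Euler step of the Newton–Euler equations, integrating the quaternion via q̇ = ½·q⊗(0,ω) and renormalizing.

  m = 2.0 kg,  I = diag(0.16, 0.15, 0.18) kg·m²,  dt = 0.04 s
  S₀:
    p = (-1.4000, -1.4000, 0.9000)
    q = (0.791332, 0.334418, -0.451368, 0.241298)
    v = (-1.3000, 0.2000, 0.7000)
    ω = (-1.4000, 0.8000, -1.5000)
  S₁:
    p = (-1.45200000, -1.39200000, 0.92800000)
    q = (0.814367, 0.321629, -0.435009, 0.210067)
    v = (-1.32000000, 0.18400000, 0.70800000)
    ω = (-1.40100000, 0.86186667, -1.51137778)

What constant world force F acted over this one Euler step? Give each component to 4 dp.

F = (-1.0000, -0.8000, 0.4000)

v₁ − v₀ = (-0.02000000, -0.01600000, 0.00800000)
F = m·Δv/dt = (-1.0000, -0.8000, 0.4000)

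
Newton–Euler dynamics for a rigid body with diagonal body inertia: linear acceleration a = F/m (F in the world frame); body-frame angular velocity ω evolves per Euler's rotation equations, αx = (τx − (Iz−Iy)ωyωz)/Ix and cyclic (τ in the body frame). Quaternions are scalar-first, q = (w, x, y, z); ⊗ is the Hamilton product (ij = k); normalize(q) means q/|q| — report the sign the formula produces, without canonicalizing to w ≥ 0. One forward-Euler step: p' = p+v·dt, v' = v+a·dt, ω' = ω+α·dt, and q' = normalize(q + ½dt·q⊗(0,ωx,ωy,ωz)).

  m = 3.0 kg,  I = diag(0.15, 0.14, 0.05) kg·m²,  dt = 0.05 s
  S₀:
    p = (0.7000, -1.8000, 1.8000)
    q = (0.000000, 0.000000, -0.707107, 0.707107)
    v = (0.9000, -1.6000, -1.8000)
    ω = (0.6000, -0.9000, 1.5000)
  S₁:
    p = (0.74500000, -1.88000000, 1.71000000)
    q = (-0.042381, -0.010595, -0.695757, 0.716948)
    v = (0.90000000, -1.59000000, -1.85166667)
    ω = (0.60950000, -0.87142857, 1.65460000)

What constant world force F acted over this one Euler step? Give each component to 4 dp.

F = (0.0000, 0.6000, -3.1000)

v₁ − v₀ = (0.00000000, 0.01000000, -0.05166667)
m·(v₁−v₀)/dt = (0.0000, 0.6000, -3.1000)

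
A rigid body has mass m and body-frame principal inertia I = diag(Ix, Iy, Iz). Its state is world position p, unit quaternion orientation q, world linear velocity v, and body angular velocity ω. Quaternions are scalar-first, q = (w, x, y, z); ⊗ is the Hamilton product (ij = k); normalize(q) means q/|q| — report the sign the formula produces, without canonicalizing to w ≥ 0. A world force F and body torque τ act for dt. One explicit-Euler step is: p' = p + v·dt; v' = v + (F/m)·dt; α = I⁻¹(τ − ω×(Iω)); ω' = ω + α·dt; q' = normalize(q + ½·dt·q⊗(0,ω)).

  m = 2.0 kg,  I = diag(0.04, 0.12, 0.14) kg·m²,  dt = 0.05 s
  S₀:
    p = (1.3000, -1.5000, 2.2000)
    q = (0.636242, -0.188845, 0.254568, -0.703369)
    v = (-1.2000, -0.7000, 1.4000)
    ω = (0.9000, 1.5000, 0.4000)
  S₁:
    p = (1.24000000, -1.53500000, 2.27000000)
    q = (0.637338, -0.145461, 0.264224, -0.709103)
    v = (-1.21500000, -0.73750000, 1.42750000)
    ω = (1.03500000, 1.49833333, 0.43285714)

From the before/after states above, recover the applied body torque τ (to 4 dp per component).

τ = (0.1200, -0.0400, 0.2000)

rate change Δω = (0.13500000, -0.00166667, 0.03285714)
precession coupling = (0.0120, -0.0360, 0.1080)
I·α + gyro = (0.1200, -0.0400, 0.2000)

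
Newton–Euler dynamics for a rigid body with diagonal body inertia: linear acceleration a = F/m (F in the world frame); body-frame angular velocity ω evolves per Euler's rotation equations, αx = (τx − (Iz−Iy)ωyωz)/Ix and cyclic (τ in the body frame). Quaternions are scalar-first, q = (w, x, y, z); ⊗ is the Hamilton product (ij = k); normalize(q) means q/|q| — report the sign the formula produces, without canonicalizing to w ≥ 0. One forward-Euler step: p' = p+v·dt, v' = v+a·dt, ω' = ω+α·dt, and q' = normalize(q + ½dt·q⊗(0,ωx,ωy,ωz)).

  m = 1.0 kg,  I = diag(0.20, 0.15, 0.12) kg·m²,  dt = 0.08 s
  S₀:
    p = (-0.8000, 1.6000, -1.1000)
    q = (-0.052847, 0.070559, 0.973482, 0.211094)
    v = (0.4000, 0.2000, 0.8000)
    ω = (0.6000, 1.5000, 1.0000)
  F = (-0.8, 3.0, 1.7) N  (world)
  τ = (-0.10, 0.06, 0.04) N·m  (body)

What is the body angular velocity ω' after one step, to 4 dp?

α = I⁻¹(τ − ω×Iω) = (-0.2750, 0.0800, 0.7083)
new body rate ω' = (0.5780, 1.5064, 1.0567)

ω' = (0.5780, 1.5064, 1.0567)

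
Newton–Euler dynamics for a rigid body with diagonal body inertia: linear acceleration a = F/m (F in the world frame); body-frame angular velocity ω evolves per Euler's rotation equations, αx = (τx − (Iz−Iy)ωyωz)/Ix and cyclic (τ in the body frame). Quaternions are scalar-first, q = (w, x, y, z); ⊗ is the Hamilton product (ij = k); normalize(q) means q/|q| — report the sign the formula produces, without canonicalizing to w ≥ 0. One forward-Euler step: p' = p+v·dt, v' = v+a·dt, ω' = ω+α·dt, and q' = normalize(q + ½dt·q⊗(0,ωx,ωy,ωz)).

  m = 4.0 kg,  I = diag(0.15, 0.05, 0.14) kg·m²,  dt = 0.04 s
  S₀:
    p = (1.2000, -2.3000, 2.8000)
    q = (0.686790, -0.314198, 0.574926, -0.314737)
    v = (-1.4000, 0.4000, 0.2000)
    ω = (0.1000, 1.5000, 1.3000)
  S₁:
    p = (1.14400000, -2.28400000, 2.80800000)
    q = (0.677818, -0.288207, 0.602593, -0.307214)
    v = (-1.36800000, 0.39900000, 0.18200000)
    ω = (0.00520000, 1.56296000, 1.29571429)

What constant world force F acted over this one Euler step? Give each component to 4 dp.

velocity change Δv = (0.03200000, -0.00100000, -0.01800000)
m·(v₁−v₀)/dt = (3.2000, -0.1000, -1.8000)

F = (3.2000, -0.1000, -1.8000)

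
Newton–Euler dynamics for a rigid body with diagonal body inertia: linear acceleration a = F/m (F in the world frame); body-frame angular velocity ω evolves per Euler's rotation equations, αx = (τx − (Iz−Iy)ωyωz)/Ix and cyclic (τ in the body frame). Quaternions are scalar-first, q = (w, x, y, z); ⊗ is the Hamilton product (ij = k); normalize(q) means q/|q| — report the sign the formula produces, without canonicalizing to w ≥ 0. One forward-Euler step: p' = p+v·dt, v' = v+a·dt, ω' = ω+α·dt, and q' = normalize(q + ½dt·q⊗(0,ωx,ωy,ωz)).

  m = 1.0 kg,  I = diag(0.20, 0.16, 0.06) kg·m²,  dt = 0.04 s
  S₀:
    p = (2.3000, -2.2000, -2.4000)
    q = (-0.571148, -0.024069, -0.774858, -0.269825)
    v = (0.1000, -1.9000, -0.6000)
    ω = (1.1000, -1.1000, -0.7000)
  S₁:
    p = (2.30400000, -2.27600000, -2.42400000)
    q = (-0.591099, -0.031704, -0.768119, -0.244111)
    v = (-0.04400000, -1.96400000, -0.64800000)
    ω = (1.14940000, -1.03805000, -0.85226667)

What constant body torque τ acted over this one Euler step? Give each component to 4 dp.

τ = (0.1700, 0.1400, -0.1800)

ω₁ − ω₀ = (0.04940000, 0.06195000, -0.15226667)
ω₀×(Iω₀) = (-0.0770, -0.1078, 0.0484)
applied torque τ = (0.1700, 0.1400, -0.1800)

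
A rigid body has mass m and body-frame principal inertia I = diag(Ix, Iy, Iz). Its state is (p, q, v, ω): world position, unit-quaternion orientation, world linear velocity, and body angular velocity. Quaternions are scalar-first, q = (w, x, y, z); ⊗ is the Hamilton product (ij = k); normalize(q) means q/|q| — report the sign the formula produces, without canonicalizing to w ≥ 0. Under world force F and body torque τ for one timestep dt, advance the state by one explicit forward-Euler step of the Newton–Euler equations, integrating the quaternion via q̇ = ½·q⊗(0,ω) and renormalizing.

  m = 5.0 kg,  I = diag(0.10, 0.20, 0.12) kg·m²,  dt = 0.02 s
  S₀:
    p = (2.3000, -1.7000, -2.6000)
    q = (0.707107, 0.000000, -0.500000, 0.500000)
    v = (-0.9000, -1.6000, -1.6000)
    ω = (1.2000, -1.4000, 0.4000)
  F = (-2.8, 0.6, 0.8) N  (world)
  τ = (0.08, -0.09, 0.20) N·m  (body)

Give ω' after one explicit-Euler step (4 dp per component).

ω×(Iω) gyroscopic = (0.0448, -0.0096, -0.1680)
angular accel α = (0.3520, -0.4020, 3.0667)
ω + α·dt = (1.2070, -1.4080, 0.4613)

ω' = (1.2070, -1.4080, 0.4613)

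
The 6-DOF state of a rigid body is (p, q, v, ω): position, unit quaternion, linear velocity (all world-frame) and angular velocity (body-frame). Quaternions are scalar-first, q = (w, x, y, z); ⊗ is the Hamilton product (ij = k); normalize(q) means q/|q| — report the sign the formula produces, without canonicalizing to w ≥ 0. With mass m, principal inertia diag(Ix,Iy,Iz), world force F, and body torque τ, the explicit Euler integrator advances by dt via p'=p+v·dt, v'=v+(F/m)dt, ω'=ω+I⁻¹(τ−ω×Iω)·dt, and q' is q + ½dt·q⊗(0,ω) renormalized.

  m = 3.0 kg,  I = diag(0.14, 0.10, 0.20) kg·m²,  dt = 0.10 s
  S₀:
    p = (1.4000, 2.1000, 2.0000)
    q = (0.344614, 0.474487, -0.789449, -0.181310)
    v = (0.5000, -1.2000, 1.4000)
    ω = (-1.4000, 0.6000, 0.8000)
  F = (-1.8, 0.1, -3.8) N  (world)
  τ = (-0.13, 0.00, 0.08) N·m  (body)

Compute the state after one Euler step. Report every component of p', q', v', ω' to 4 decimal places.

p' = (1.4500, 1.9800, 2.1400)
q' = (0.4073, 0.4227, -0.7825, -0.2078)
v' = (0.4400, -1.1967, 1.2733)
ω' = (-1.5271, 0.5328, 0.8232)

precession coupling ω×(Iω) = (0.0480, 0.0672, 0.0336)
angular accel α = (-1.2714, -0.6720, 0.2320)
new body rate ω' = (-1.5271, 0.5328, 0.8232)
2q̇ = q⊗(0,ω) = (1.2829992, -1.0052328, 0.0810128, -0.5448452)
q + ½dt·q⊗(0,ω), renormalized = (0.4073, 0.4227, -0.7825, -0.2078)
a = (-0.6000, 0.0333, -1.2667)
p + v·dt = (1.4500, 1.9800, 2.1400)
v' = v + a·dt = (0.4400, -1.1967, 1.2733)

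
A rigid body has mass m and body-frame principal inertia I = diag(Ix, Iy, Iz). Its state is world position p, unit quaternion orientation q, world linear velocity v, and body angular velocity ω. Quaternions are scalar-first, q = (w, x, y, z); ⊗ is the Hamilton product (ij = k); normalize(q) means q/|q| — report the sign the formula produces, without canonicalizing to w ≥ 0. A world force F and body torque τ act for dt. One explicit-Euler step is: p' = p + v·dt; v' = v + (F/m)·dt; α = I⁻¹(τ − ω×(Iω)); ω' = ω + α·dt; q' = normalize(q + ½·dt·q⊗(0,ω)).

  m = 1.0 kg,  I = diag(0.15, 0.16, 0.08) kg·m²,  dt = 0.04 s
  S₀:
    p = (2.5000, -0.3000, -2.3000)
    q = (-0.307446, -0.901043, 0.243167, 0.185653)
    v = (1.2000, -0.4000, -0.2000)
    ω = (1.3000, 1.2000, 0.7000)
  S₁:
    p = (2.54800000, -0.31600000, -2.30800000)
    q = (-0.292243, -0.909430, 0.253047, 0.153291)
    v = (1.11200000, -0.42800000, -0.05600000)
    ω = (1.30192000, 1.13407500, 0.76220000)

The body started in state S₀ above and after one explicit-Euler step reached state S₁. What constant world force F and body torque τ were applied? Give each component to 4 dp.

F = (-2.2000, -0.7000, 3.6000)
τ = (-0.0600, -0.2000, 0.1400)

velocity change Δv = (-0.08800000, -0.02800000, 0.14400000)
m·(v₁−v₀)/dt = (-2.2000, -0.7000, 3.6000)
rate change Δω = (0.00192000, -0.06592500, 0.06220000)
precession coupling = (-0.0672, 0.0637, 0.0156)
applied torque τ = (-0.0600, -0.2000, 0.1400)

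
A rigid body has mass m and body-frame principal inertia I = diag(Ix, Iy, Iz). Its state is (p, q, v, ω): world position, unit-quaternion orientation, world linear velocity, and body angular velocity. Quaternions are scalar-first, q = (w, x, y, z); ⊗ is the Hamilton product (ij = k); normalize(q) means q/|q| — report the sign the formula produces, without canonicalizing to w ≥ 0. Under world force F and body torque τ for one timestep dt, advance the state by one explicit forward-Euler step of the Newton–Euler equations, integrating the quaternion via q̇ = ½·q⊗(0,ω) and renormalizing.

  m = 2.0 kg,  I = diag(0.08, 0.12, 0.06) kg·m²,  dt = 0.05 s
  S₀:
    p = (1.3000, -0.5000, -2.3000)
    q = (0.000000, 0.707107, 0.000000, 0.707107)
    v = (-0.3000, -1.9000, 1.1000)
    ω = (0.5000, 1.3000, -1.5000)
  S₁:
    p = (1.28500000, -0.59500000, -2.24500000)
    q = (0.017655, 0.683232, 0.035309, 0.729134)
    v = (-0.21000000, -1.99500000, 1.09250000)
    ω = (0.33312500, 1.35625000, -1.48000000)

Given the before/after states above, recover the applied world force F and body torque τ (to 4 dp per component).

rate change Δω = (-0.16687500, 0.05625000, 0.02000000)
ω₀×(Iω₀) = (0.1170, -0.0150, 0.0260)
τ = I·(Δω/dt) + ω₀×(Iω₀) = (-0.1500, 0.1200, 0.0500)
Δv = v₁−v₀ = (0.09000000, -0.09500000, -0.00750000)
applied force F = (3.6000, -3.8000, -0.3000)

F = (3.6000, -3.8000, -0.3000)
τ = (-0.1500, 0.1200, 0.0500)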